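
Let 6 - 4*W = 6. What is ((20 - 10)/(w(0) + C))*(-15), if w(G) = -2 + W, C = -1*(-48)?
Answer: -75/23 ≈ -3.2609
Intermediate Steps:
W = 0 (W = 3/2 - ¼*6 = 3/2 - 3/2 = 0)
C = 48
w(G) = -2 (w(G) = -2 + 0 = -2)
((20 - 10)/(w(0) + C))*(-15) = ((20 - 10)/(-2 + 48))*(-15) = (10/46)*(-15) = (10*(1/46))*(-15) = (5/23)*(-15) = -75/23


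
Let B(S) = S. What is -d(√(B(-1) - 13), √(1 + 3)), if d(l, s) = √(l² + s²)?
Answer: -I*√10 ≈ -3.1623*I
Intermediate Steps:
-d(√(B(-1) - 13), √(1 + 3)) = -√((√(-1 - 13))² + (√(1 + 3))²) = -√((√(-14))² + (√4)²) = -√((I*√14)² + 2²) = -√(-14 + 4) = -√(-10) = -I*√10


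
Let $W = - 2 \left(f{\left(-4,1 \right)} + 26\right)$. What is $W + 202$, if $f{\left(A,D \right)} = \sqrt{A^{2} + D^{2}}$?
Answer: $150 - 2 \sqrt{17} \approx 141.75$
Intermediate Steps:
$W = -52 - 2 \sqrt{17}$ ($W = - 2 \left(\sqrt{\left(-4\right)^{2} + 1^{2}} + 26\right) = - 2 \left(\sqrt{16 + 1} + 26\right) = - 2 \left(\sqrt{17} + 26\right) = - 2 \left(26 + \sqrt{17}\right) = -52 - 2 \sqrt{17} \approx -60.246$)
$W + 202 = \left(-52 - 2 \sqrt{17}\right) + 202 = 150 - 2 \sqrt{17}$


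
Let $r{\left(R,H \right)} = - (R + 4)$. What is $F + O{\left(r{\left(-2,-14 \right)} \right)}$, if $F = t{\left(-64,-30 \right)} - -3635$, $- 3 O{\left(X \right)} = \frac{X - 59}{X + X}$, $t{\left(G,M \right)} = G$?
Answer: $\frac{42791}{12} \approx 3565.9$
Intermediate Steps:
$r{\left(R,H \right)} = -4 - R$ ($r{\left(R,H \right)} = - (4 + R) = -4 - R$)
$O{\left(X \right)} = - \frac{-59 + X}{6 X}$ ($O{\left(X \right)} = - \frac{\left(X - 59\right) \frac{1}{X + X}}{3} = - \frac{\left(-59 + X\right) \frac{1}{2 X}}{3} = - \frac{\frac{1}{2} \frac{1}{X} \left(-59 + X\right)}{3} = - \frac{-59 + X}{6 X}$)
$F = 3571$ ($F = -64 - -3635 = -64 + 3635 = 3571$)
$F + O{\left(r{\left(-2,-14 \right)} \right)} = 3571 + \frac{59 - \left(-4 - -2\right)}{6 \left(-4 - -2\right)} = 3571 + \frac{59 - \left(-4 + 2\right)}{6 \left(-4 + 2\right)} = 3571 + \frac{59 - -2}{6 \left(-2\right)} = 3571 + \frac{1}{6} \left(- \frac{1}{2}\right) \left(59 + 2\right) = 3571 + \frac{1}{6} \left(- \frac{1}{2}\right) 61 = 3571 - \frac{61}{12} = \frac{42791}{12}$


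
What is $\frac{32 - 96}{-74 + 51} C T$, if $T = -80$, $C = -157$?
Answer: $\frac{803840}{23} \approx 34950.0$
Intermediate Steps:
$\frac{32 - 96}{-74 + 51} C T = \frac{32 - 96}{-74 + 51} \left(-157\right) \left(-80\right) = - \frac{64}{-23} \left(-157\right) \left(-80\right) = \left(-64\right) \left(- \frac{1}{23}\right) \left(-157\right) \left(-80\right) = \frac{64}{23} \left(-157\right) \left(-80\right) = \left(- \frac{10048}{23}\right) \left(-80\right) = \frac{803840}{23}$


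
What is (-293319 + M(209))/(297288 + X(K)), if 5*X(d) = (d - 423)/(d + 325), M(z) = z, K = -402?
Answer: -2051770/2081031 ≈ -0.98594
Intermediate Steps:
X(d) = (-423 + d)/(5*(325 + d)) (X(d) = ((d - 423)/(d + 325))/5 = ((-423 + d)/(325 + d))/5 = (-423 + d)/(5*(325 + d)))
(-293319 + M(209))/(297288 + X(K)) = (-293319 + 209)/(297288 + (-423 - 402)/(5*(325 - 402))) = -293110/(297288 + (⅕)*(-825)/(-77)) = -293110/(297288 + (⅕)*(-1/77)*(-825)) = -293110/(297288 + 15/7) = -293110/2081031/7 = -293110*7/2081031 = -2051770/2081031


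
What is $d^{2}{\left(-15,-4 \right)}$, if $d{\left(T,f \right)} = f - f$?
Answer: $0$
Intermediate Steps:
$d{\left(T,f \right)} = 0$
$d^{2}{\left(-15,-4 \right)} = 0^{2} = 0$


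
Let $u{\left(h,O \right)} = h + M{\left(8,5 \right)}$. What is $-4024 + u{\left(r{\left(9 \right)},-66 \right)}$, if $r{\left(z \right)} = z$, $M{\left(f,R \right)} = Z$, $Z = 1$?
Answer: $-4014$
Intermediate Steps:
$M{\left(f,R \right)} = 1$
$u{\left(h,O \right)} = 1 + h$ ($u{\left(h,O \right)} = h + 1 = 1 + h$)
$-4024 + u{\left(r{\left(9 \right)},-66 \right)} = -4024 + \left(1 + 9\right) = -4024 + 10 = -4014$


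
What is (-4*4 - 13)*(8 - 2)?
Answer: -174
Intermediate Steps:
(-4*4 - 13)*(8 - 2) = (-16 - 13)*6 = -29*6 = -174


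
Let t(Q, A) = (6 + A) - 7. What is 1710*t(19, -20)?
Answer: -35910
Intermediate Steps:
t(Q, A) = -1 + A
1710*t(19, -20) = 1710*(-1 - 20) = 1710*(-21) = -35910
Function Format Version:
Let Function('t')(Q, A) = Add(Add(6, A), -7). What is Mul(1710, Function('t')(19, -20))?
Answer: -35910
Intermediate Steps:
Function('t')(Q, A) = Add(-1, A)
Mul(1710, Function('t')(19, -20)) = Mul(1710, Add(-1, -20)) = Mul(1710, -21) = -35910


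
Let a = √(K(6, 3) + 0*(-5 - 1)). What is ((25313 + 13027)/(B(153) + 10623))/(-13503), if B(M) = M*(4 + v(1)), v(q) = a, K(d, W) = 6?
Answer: -2279100/9008056417 + 217260*√6/63056394919 ≈ -0.00024457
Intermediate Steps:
a = √6 (a = √(6 + 0*(-5 - 1)) = √(6 + 0*(-6)) = √(6 + 0) = √6 ≈ 2.4495)
v(q) = √6
B(M) = M*(4 + √6)
((25313 + 13027)/(B(153) + 10623))/(-13503) = ((25313 + 13027)/(153*(4 + √6) + 10623))/(-13503) = (38340/((612 + 153*√6) + 10623))*(-1/13503) = (38340/(11235 + 153*√6))*(-1/13503) = -12780/(4501*(11235 + 153*√6))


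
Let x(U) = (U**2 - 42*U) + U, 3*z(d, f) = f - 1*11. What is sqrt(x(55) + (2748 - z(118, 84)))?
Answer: sqrt(31443)/3 ≈ 59.107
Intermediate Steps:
z(d, f) = -11/3 + f/3 (z(d, f) = (f - 1*11)/3 = (f - 11)/3 = (-11 + f)/3 = -11/3 + f/3)
x(U) = U**2 - 41*U
sqrt(x(55) + (2748 - z(118, 84))) = sqrt(55*(-41 + 55) + (2748 - (-11/3 + (1/3)*84))) = sqrt(55*14 + (2748 - (-11/3 + 28))) = sqrt(770 + (2748 - 1*73/3)) = sqrt(770 + (2748 - 73/3)) = sqrt(770 + 8171/3) = sqrt(10481/3) = sqrt(31443)/3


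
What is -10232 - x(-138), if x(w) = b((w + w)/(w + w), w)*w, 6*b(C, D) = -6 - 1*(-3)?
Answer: -10301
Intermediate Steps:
b(C, D) = -½ (b(C, D) = (-6 - 1*(-3))/6 = (-6 + 3)/6 = (⅙)*(-3) = -½)
x(w) = -w/2
-10232 - x(-138) = -10232 - (-1)*(-138)/2 = -10232 - 1*69 = -10232 - 69 = -10301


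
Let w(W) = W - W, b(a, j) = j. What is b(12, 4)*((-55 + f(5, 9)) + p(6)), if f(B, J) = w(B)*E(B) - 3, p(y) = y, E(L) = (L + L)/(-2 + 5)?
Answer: -208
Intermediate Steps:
w(W) = 0
E(L) = 2*L/3 (E(L) = (2*L)/3 = (2*L)*(⅓) = 2*L/3)
f(B, J) = -3 (f(B, J) = 0*(2*B/3) - 3 = 0 - 3 = -3)
b(12, 4)*((-55 + f(5, 9)) + p(6)) = 4*((-55 - 3) + 6) = 4*(-58 + 6) = 4*(-52) = -208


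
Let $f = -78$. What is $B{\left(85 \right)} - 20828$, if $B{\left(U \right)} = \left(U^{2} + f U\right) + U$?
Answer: $-20148$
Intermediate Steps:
$B{\left(U \right)} = U^{2} - 77 U$ ($B{\left(U \right)} = \left(U^{2} - 78 U\right) + U = U^{2} - 77 U$)
$B{\left(85 \right)} - 20828 = 85 \left(-77 + 85\right) - 20828 = 85 \cdot 8 - 20828 = 680 - 20828 = -20148$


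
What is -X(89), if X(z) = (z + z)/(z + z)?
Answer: -1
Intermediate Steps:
X(z) = 1 (X(z) = (2*z)/((2*z)) = (2*z)*(1/(2*z)) = 1)
-X(89) = -1*1 = -1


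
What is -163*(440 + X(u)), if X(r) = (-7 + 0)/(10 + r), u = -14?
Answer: -288021/4 ≈ -72005.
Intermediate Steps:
X(r) = -7/(10 + r)
-163*(440 + X(u)) = -163*(440 - 7/(10 - 14)) = -163*(440 - 7/(-4)) = -163*(440 - 7*(-¼)) = -163*(440 + 7/4) = -163*1767/4 = -288021/4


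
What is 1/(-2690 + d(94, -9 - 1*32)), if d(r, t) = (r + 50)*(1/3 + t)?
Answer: -1/8546 ≈ -0.00011701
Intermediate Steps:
d(r, t) = (50 + r)*(⅓ + t)
1/(-2690 + d(94, -9 - 1*32)) = 1/(-2690 + (50/3 + 50*(-9 - 1*32) + (⅓)*94 + 94*(-9 - 1*32))) = 1/(-2690 + (50/3 + 50*(-9 - 32) + 94/3 + 94*(-9 - 32))) = 1/(-2690 + (50/3 + 50*(-41) + 94/3 + 94*(-41))) = 1/(-2690 + (50/3 - 2050 + 94/3 - 3854)) = 1/(-2690 - 5856) = 1/(-8546) = -1/8546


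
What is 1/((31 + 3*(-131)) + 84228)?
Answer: 1/83866 ≈ 1.1924e-5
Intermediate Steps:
1/((31 + 3*(-131)) + 84228) = 1/((31 - 393) + 84228) = 1/(-362 + 84228) = 1/83866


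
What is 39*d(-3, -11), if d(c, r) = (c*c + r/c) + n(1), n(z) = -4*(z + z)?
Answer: 182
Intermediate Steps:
n(z) = -8*z
d(c, r) = -8 + c² + r/c (d(c, r) = (c*c + r/c) - 8*1 = (c² + r/c) - 8 = -8 + c² + r/c)
39*d(-3, -11) = 39*(-8 + (-3)² - 11/(-3)) = 39*(-8 + 9 - 11*(-⅓)) = 39*(-8 + 9 + 11/3) = 39*(14/3) = 182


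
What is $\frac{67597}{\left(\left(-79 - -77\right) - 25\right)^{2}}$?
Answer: $\frac{67597}{729} \approx 92.726$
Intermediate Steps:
$\frac{67597}{\left(\left(-79 - -77\right) - 25\right)^{2}} = \frac{67597}{\left(\left(-79 + 77\right) - 25\right)^{2}} = \frac{67597}{\left(-2 - 25\right)^{2}} = \frac{67597}{\left(-27\right)^{2}} = \frac{67597}{729}$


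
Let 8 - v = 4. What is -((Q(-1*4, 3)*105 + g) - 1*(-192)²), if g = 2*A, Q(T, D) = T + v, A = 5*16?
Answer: 36704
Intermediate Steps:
v = 4 (v = 8 - 1*4 = 8 - 4 = 4)
A = 80
Q(T, D) = 4 + T (Q(T, D) = T + 4 = 4 + T)
g = 160 (g = 2*80 = 160)
-((Q(-1*4, 3)*105 + g) - 1*(-192)²) = -(((4 - 1*4)*105 + 160) - 1*(-192)²) = -(((4 - 4)*105 + 160) - 1*36864) = -((0*105 + 160) - 36864) = -((0 + 160) - 36864) = -(160 - 36864) = -1*(-36704) = 36704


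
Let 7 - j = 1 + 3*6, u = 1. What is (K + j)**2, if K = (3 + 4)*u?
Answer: 25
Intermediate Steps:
j = -12 (j = 7 - (1 + 3*6) = 7 - (1 + 18) = 7 - 1*19 = 7 - 19 = -12)
K = 7 (K = (3 + 4)*1 = 7*1 = 7)
(K + j)**2 = (7 - 12)**2 = (-5)**2 = 25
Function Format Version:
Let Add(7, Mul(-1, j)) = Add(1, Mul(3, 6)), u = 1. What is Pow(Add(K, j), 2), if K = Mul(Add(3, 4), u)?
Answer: 25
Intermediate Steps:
j = -12 (j = Add(7, Mul(-1, Add(1, Mul(3, 6)))) = Add(7, Mul(-1, Add(1, 18))) = Add(7, Mul(-1, 19)) = Add(7, -19) = -12)
K = 7 (K = Mul(Add(3, 4), 1) = Mul(7, 1) = 7)
Pow(Add(K, j), 2) = Pow(Add(7, -12), 2) = Pow(-5, 2) = 25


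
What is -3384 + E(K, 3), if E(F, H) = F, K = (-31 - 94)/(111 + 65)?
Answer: -595709/176 ≈ -3384.7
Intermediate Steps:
K = -125/176 ≈ -0.71023
-3384 + E(K, 3) = -3384 - 125/176 = -595709/176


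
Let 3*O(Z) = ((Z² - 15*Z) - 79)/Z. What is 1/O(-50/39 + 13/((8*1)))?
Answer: -100152/8179487 ≈ -0.012244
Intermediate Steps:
O(Z) = (-79 + Z² - 15*Z)/(3*Z) (O(Z) = (((Z² - 15*Z) - 79)/Z)/3 = ((-79 + Z² - 15*Z)/Z)/3 = (-79 + Z² - 15*Z)/(3*Z))
1/O(-50/39 + 13/((8*1))) = 1/((-79 + (-50/39 + 13/((8*1)))*(-15 + (-50/39 + 13/((8*1)))))/(3*(-50/39 + 13/((8*1))))) = 1/((-79 + (-50*1/39 + 13/8)*(-15 + (-50*1/39 + 13/8)))/(3*(-50*1/39 + 13/8))) = 1/((-79 + (-50/39 + 13*(⅛))*(-15 + (-50/39 + 13*(⅛))))/(3*(-50/39 + 13*(⅛)))) = 1/((-79 + (-50/39 + 13/8)*(-15 + (-50/39 + 13/8)))/(3*(-50/39 + 13/8))) = 1/((-79 + 107*(-15 + 107/312)/312)/(3*(107/312))) = 1/((⅓)*(312/107)*(-79 + (107/312)*(-4573/312))) = 1/((⅓)*(312/107)*(-79 - 489311/97344)) = 1/((⅓)*(312/107)*(-8179487/97344)) = 1/(-8179487/100152) = -100152/8179487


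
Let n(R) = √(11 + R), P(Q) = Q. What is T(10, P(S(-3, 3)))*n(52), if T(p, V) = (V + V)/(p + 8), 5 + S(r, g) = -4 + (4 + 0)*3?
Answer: √7 ≈ 2.6458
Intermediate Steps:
S(r, g) = 3 (S(r, g) = -5 + (-4 + (4 + 0)*3) = -5 + (-4 + 4*3) = -5 + (-4 + 12) = -5 + 8 = 3)
T(p, V) = 2*V/(8 + p) (T(p, V) = (2*V)/(8 + p) = 2*V/(8 + p))
T(10, P(S(-3, 3)))*n(52) = (2*3/(8 + 10))*√(11 + 52) = (2*3/18)*√63 = (2*3*(1/18))*(3*√7) = (3*√7)/3 = √7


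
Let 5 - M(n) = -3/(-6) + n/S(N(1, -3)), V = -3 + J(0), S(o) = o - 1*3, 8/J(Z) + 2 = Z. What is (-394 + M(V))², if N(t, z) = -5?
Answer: 9753129/64 ≈ 1.5239e+5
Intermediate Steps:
J(Z) = 8/(-2 + Z)
S(o) = -3 + o (S(o) = o - 3 = -3 + o)
V = -7 (V = -3 + 8/(-2 + 0) = -3 + 8/(-2) = -3 + 8*(-½) = -3 - 4 = -7)
M(n) = 9/2 + n/8 (M(n) = 5 - (-3/(-6) + n/(-3 - 5)) = 5 - (-3*(-⅙) + n/(-8)) = 5 - (½ + n*(-⅛)) = 5 - (½ - n/8) = 5 + (-½ + n/8) = 9/2 + n/8)
(-394 + M(V))² = (-394 + (9/2 + (⅛)*(-7)))² = (-394 + (9/2 - 7/8))² = (-394 + 29/8)² = (-3123/8)² = 9753129/64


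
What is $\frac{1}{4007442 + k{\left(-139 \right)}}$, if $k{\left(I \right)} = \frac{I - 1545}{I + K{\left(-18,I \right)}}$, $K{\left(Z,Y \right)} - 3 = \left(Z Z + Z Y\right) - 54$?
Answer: $\frac{659}{2640903857} \approx 2.4954 \cdot 10^{-7}$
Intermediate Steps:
$K{\left(Z,Y \right)} = -51 + Z^{2} + Y Z$ ($K{\left(Z,Y \right)} = 3 - \left(54 - Z Y - Z Z\right) = 3 - \left(54 - Z^{2} - Y Z\right) = 3 + \left(-54 + Z^{2} + Y Z\right) = -51 + Z^{2} + Y Z$)
$k{\left(I \right)} = \frac{-1545 + I}{273 - 17 I}$ ($k{\left(I \right)} = \frac{I - 1545}{I + \left(-51 + \left(-18\right)^{2} + I \left(-18\right)\right)} = \frac{-1545 + I}{I - \left(-273 + 18 I\right)} = \frac{-1545 + I}{273 - 17 I}$)
$\frac{1}{4007442 + k{\left(-139 \right)}} = \frac{1}{4007442 + \frac{-1545 - 139}{273 - -2363}} = \frac{1}{4007442 + \frac{1}{273 + 2363} \left(-1684\right)} = \frac{1}{4007442 + \frac{1}{2636} \left(-1684\right)} = \frac{1}{4007442 - \frac{421}{659}} = \frac{1}{\frac{2640903857}{659}} = \frac{659}{2640903857}$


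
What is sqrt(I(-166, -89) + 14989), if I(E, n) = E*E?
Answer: sqrt(42545) ≈ 206.26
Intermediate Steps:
I(E, n) = E**2
sqrt(I(-166, -89) + 14989) = sqrt((-166)**2 + 14989) = sqrt(27556 + 14989) = sqrt(42545)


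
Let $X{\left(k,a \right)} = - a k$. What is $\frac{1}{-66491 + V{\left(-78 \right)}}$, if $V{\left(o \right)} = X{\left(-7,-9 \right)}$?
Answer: $- \frac{1}{66554} \approx -1.5025 \cdot 10^{-5}$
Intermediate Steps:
$X{\left(k,a \right)} = - a k$
$V{\left(o \right)} = -63$ ($V{\left(o \right)} = \left(-1\right) \left(-9\right) \left(-7\right) = -63$)
$\frac{1}{-66491 + V{\left(-78 \right)}} = \frac{1}{-66491 - 63} = \frac{1}{-66554} = - \frac{1}{66554}$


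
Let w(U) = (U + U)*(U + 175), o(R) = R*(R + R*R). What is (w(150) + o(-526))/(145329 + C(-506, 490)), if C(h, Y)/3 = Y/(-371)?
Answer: -854815800/855803 ≈ -998.85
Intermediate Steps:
C(h, Y) = -3*Y/371 (C(h, Y) = 3*(Y/(-371)) = 3*(Y*(-1/371)) = 3*(-Y/371) = -3*Y/371)
o(R) = R*(R + R²)
w(U) = 2*U*(175 + U) (w(U) = (2*U)*(175 + U) = 2*U*(175 + U))
(w(150) + o(-526))/(145329 + C(-506, 490)) = (2*150*(175 + 150) + (-526)²*(1 - 526))/(145329 - 3/371*490) = (2*150*325 + 276676*(-525))/(145329 - 210/53) = (97500 - 145254900)/(7702227/53) = -145157400*53/7702227 = -854815800/855803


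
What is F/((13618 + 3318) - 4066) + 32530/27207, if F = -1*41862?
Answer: -40015463/19453005 ≈ -2.0570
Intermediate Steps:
F = -41862
F/((13618 + 3318) - 4066) + 32530/27207 = -41862/((13618 + 3318) - 4066) + 32530/27207 = -41862/(16936 - 4066) + 32530*(1/27207) = -41862/12870 + 32530/27207 = -41862*1/12870 + 32530/27207 = -6977/2145 + 32530/27207 = -40015463/19453005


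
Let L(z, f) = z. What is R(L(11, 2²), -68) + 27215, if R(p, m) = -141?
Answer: 27074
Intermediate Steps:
R(L(11, 2²), -68) + 27215 = -141 + 27215 = 27074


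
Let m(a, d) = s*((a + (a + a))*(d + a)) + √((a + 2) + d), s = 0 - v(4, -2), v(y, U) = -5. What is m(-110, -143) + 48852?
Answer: 466302 + I*√251 ≈ 4.663e+5 + 15.843*I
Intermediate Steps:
s = 5 (s = 0 - 1*(-5) = 0 + 5 = 5)
m(a, d) = √(2 + a + d) + 15*a*(a + d) (m(a, d) = 5*((a + (a + a))*(d + a)) + √((a + 2) + d) = 5*((a + 2*a)*(a + d)) + √((2 + a) + d) = 5*((3*a)*(a + d)) + √(2 + a + d) = 5*(3*a*(a + d)) + √(2 + a + d) = 15*a*(a + d) + √(2 + a + d) = √(2 + a + d) + 15*a*(a + d))
m(-110, -143) + 48852 = (√(2 - 110 - 143) + 15*(-110)² + 15*(-110)*(-143)) + 48852 = (√(-251) + 15*12100 + 235950) + 48852 = (I*√251 + 181500 + 235950) + 48852 = (417450 + I*√251) + 48852 = 466302 + I*√251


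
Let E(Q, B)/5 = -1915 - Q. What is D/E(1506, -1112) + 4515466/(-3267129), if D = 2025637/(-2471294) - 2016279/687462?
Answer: -198786042749304066086/143852872195660994961 ≈ -1.3819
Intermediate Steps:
E(Q, B) = -9575 - 5*Q (E(Q, B) = 5*(-1915 - Q) = -9575 - 5*Q)
D = -531280554860/141576726319 (D = 2025637*(-1/2471294) - 2016279*1/687462 = -2025637/2471294 - 672093/229154 = -531280554860/141576726319 ≈ -3.7526)
D/E(1506, -1112) + 4515466/(-3267129) = -531280554860/(141576726319*(-9575 - 5*1506)) + 4515466/(-3267129) = -531280554860/(141576726319*(-9575 - 7530)) + 4515466*(-1/3267129) = -531280554860/141576726319/(-17105) - 4515466/3267129 = -531280554860/141576726319*(-1/17105) - 4515466/3267129 = 9659646452/44030361885209 - 4515466/3267129 = -198786042749304066086/143852872195660994961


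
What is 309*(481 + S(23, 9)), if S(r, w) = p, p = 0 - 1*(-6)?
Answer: 150483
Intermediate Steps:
p = 6 (p = 0 + 6 = 6)
S(r, w) = 6
309*(481 + S(23, 9)) = 309*(481 + 6) = 309*487 = 150483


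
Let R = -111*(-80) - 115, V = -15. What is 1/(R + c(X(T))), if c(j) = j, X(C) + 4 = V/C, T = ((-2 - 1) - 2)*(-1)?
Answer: 1/8758 ≈ 0.00011418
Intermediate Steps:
T = 5 (T = (-3 - 2)*(-1) = -5*(-1) = 5)
R = 8765 (R = 8880 - 115 = 8765)
X(C) = -4 - 15/C
1/(R + c(X(T))) = 1/(8765 + (-4 - 15/5)) = 1/(8765 + (-4 - 15*1/5)) = 1/(8765 + (-4 - 3)) = 1/(8765 - 7) = 1/8758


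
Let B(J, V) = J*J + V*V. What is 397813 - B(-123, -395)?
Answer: 226659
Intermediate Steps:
B(J, V) = J² + V²
397813 - B(-123, -395) = 397813 - ((-123)² + (-395)²) = 397813 - (15129 + 156025) = 397813 - 1*171154 = 397813 - 171154 = 226659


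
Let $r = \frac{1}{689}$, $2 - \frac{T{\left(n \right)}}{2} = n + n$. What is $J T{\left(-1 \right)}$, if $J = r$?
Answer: $\frac{8}{689} \approx 0.011611$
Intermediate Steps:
$T{\left(n \right)} = 4 - 4 n$ ($T{\left(n \right)} = 4 - 2 \left(n + n\right) = 4 - 2 \cdot 2 n = 4 - 4 n$)
$r = \frac{1}{689} \approx 0.0014514$
$J = \frac{1}{689} \approx 0.0014514$
$J T{\left(-1 \right)} = \frac{4 - -4}{689} = \frac{4 + 4}{689} = \frac{1}{689} \cdot 8 = \frac{8}{689}$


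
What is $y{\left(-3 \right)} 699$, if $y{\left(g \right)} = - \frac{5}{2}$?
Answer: $- \frac{3495}{2} \approx -1747.5$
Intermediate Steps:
$y{\left(g \right)} = - \frac{5}{2}$ ($y{\left(g \right)} = \left(-5\right) \frac{1}{2} = - \frac{5}{2}$)
$y{\left(-3 \right)} 699 = \left(- \frac{5}{2}\right) 699 = - \frac{3495}{2}$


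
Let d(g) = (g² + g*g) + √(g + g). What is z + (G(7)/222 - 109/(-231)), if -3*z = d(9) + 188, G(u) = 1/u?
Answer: -1986223/17094 - √2 ≈ -117.61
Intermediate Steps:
d(g) = 2*g² + √2*√g (d(g) = (g² + g²) + √(2*g) = 2*g² + √2*√g)
z = -350/3 - √2 (z = -((2*9² + √2*√9) + 188)/3 = -((2*81 + √2*3) + 188)/3 = -((162 + 3*√2) + 188)/3 = -(350 + 3*√2)/3 = -350/3 - √2 ≈ -118.08)
z + (G(7)/222 - 109/(-231)) = (-350/3 - √2) + (1/(7*222) - 109/(-231)) = (-350/3 - √2) + ((⅐)*(1/222) - 109*(-1/231)) = (-350/3 - √2) + (1/1554 + 109/231) = (-350/3 - √2) + 8077/17094 = -1986223/17094 - √2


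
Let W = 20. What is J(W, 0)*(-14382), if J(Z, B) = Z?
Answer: -287640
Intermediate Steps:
J(W, 0)*(-14382) = 20*(-14382) = -287640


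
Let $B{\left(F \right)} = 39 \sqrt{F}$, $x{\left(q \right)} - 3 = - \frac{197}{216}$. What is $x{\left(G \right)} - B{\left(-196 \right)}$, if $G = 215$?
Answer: $\frac{451}{216} - 546 i \approx 2.088 - 546.0 i$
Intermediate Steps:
$x{\left(q \right)} = \frac{451}{216}$ ($x{\left(q \right)} = 3 - \frac{197}{216} = \frac{451}{216}$)
$x{\left(G \right)} - B{\left(-196 \right)} = \frac{451}{216} - 39 \sqrt{-196} = \frac{451}{216} - 39 \cdot 14 i = \frac{451}{216} - 546 i$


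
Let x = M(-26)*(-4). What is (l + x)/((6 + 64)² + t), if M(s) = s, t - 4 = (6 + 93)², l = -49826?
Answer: -49722/14705 ≈ -3.3813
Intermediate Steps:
t = 9805 (t = 4 + (6 + 93)² = 4 + 99² = 4 + 9801 = 9805)
x = 104 (x = -26*(-4) = 104)
(l + x)/((6 + 64)² + t) = (-49826 + 104)/((6 + 64)² + 9805) = -49722/(70² + 9805) = -49722/(4900 + 9805) = -49722/14705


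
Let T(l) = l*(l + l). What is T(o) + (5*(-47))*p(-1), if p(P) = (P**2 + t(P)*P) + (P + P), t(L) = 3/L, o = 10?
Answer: -270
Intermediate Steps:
p(P) = 3 + P**2 + 2*P (p(P) = (P**2 + (3/P)*P) + (P + P) = (P**2 + 3) + 2*P = (3 + P**2) + 2*P = 3 + P**2 + 2*P)
T(l) = 2*l**2 (T(l) = l*(2*l) = 2*l**2)
T(o) + (5*(-47))*p(-1) = 2*10**2 + (5*(-47))*(3 - (2 - 1)) = 2*100 - 235*(3 - 1*1) = 200 - 235*(3 - 1) = 200 - 235*2 = 200 - 470 = -270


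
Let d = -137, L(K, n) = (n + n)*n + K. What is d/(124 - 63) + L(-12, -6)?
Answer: 3523/61 ≈ 57.754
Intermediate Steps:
L(K, n) = K + 2*n**2 (L(K, n) = (2*n)*n + K = 2*n**2 + K = K + 2*n**2)
d/(124 - 63) + L(-12, -6) = -137/(124 - 63) + (-12 + 2*(-6)**2) = -137/61 + (-12 + 2*36) = -137*1/61 + (-12 + 72) = -137/61 + 60 = 3523/61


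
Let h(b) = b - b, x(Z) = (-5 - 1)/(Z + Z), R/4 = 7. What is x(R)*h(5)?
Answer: 0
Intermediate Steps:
R = 28 (R = 4*7 = 28)
x(Z) = -3/Z (x(Z) = -6*1/(2*Z) = -3/Z)
h(b) = 0
x(R)*h(5) = -3/28*0 = 0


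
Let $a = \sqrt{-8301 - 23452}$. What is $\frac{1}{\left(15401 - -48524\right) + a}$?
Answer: $\frac{63925}{4086437378} - \frac{i \sqrt{31753}}{4086437378} \approx 1.5643 \cdot 10^{-5} - 4.3606 \cdot 10^{-8} i$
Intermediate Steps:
$a = i \sqrt{31753}$ ($a = \sqrt{-31753} = i \sqrt{31753} \approx 178.19 i$)
$\frac{1}{\left(15401 - -48524\right) + a} = \frac{1}{\left(15401 - -48524\right) + i \sqrt{31753}} = \frac{1}{\left(15401 + 48524\right) + i \sqrt{31753}} = \frac{1}{63925 + i \sqrt{31753}}$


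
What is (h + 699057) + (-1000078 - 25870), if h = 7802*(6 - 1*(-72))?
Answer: 281665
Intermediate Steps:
h = 608556 (h = 7802*(6 + 72) = 7802*78 = 608556)
(h + 699057) + (-1000078 - 25870) = (608556 + 699057) + (-1000078 - 25870) = 1307613 - 1025948 = 281665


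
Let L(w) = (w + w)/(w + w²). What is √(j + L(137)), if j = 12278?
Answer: √58455627/69 ≈ 110.81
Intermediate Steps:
L(w) = 2*w/(w + w²) (L(w) = (2*w)/(w + w²) = 2*w/(w + w²))
√(j + L(137)) = √(12278 + 2/(1 + 137)) = √(12278 + 2/138) = √(12278 + 2*(1/138)) = √(12278 + 1/69) = √(847183/69) = √58455627/69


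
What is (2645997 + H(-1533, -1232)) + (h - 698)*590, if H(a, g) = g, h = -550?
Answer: 1908445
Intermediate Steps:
(2645997 + H(-1533, -1232)) + (h - 698)*590 = (2645997 - 1232) + (-550 - 698)*590 = 2644765 - 1248*590 = 2644765 - 736320 = 1908445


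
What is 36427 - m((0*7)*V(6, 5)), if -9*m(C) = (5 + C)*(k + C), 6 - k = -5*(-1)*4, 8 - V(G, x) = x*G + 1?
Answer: 327773/9 ≈ 36419.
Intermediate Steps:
V(G, x) = 7 - G*x (V(G, x) = 8 - (x*G + 1) = 8 - (G*x + 1) = 8 - (1 + G*x) = 8 + (-1 - G*x) = 7 - G*x)
k = -14 (k = 6 - (-5*(-1))*4 = 6 - 5*4 = 6 - 1*20 = 6 - 20 = -14)
m(C) = -(-14 + C)*(5 + C)/9 (m(C) = -(5 + C)*(-14 + C)/9 = -(-14 + C)*(5 + C)/9)
36427 - m((0*7)*V(6, 5)) = 36427 - (70/9 + (0*7)*(7 - 1*6*5) - ((0*7)*(7 - 1*6*5))**2/9) = 36427 - (70/9 + 0*(7 - 30) - (0*(7 - 30))**2/9) = 36427 - (70/9 + 0*(-23) - (0*(-23))**2/9) = 36427 - (70/9 + 0 - 1/9*0**2) = 36427 - (70/9 + 0 - 1/9*0) = 36427 - (70/9 + 0 + 0) = 36427 - 1*70/9 = 36427 - 70/9 = 327773/9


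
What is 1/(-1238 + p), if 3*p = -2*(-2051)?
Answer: 3/388 ≈ 0.0077320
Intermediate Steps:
p = 4102/3 (p = (-2*(-2051))/3 = (1/3)*4102 = 4102/3 ≈ 1367.3)
1/(-1238 + p) = 1/(-1238 + 4102/3) = 1/(388/3) = 3/388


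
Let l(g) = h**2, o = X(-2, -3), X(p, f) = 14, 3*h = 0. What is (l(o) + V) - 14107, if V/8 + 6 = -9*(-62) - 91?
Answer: -10419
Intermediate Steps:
h = 0 (h = (1/3)*0 = 0)
o = 14
V = 3688 (V = -48 + 8*(-9*(-62) - 91) = -48 + 8*(558 - 91) = -48 + 8*467 = -48 + 3736 = 3688)
l(g) = 0 (l(g) = 0**2 = 0)
(l(o) + V) - 14107 = (0 + 3688) - 14107 = 3688 - 14107 = -10419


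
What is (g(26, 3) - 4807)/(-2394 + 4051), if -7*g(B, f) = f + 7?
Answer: -33659/11599 ≈ -2.9019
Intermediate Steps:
g(B, f) = -1 - f/7 (g(B, f) = -(f + 7)/7 = -(7 + f)/7 = -1 - f/7)
(g(26, 3) - 4807)/(-2394 + 4051) = ((-1 - ⅐*3) - 4807)/(-2394 + 4051) = ((-1 - 3/7) - 4807)/1657 = (-10/7 - 4807)*(1/1657) = -33659/7*1/1657 = -33659/11599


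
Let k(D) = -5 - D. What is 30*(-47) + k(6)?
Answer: -1421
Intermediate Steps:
30*(-47) + k(6) = 30*(-47) + (-5 - 1*6) = -1410 + (-5 - 6) = -1410 - 11 = -1421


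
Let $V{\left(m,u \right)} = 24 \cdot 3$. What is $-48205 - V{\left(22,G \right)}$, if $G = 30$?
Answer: $-48277$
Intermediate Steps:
$V{\left(m,u \right)} = 72$
$-48205 - V{\left(22,G \right)} = -48205 - 72 = -48277$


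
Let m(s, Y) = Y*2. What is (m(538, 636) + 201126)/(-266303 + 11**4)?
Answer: -101199/125831 ≈ -0.80424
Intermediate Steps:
m(s, Y) = 2*Y
(m(538, 636) + 201126)/(-266303 + 11**4) = (2*636 + 201126)/(-266303 + 11**4) = (1272 + 201126)/(-266303 + 14641) = 202398/(-251662) = 202398*(-1/251662) = -101199/125831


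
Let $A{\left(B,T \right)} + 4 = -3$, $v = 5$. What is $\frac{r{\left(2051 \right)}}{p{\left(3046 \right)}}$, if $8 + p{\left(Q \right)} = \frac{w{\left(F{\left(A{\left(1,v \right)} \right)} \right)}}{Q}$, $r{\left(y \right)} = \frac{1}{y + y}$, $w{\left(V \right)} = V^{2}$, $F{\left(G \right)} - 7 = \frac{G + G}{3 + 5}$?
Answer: $- \frac{24368}{798755797} \approx -3.0507 \cdot 10^{-5}$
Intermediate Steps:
$A{\left(B,T \right)} = -7$ ($A{\left(B,T \right)} = -4 - 3 = -7$)
$F{\left(G \right)} = 7 + \frac{G}{4}$ ($F{\left(G \right)} = 7 + \frac{G + G}{3 + 5} = 7 + \frac{2 G}{8} = 7 + 2 G \frac{1}{8} = 7 + \frac{G}{4}$)
$r{\left(y \right)} = \frac{1}{2 y}$
$p{\left(Q \right)} = -8 + \frac{441}{16 Q}$ ($p{\left(Q \right)} = -8 + \frac{\left(7 + \frac{1}{4} \left(-7\right)\right)^{2}}{Q} = -8 + \frac{\left(7 - \frac{7}{4}\right)^{2}}{Q} = -8 + \frac{\left(\frac{21}{4}\right)^{2}}{Q} = -8 + \frac{441}{16 Q}$)
$\frac{r{\left(2051 \right)}}{p{\left(3046 \right)}} = \frac{\frac{1}{2} \cdot \frac{1}{2051}}{-8 + \frac{441}{16 \cdot 3046}} = \frac{\frac{1}{2} \cdot \frac{1}{2051}}{-8 + \frac{441}{16} \cdot \frac{1}{3046}} = \frac{1}{4102 \left(-8 + \frac{441}{48736}\right)} = \frac{1}{4102 \left(- \frac{389447}{48736}\right)} = \frac{1}{4102} \left(- \frac{48736}{389447}\right) = - \frac{24368}{798755797}$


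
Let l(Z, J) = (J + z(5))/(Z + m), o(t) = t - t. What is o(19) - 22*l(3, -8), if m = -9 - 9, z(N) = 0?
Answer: -176/15 ≈ -11.733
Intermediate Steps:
o(t) = 0
m = -18
l(Z, J) = J/(-18 + Z) (l(Z, J) = (J + 0)/(Z - 18) = J/(-18 + Z))
o(19) - 22*l(3, -8) = 0 - (-176)/(-18 + 3) = 0 - (-176)/(-15) = 0 - (-176)*(-1)/15 = 0 - 22*8/15 = 0 - 176/15 = -176/15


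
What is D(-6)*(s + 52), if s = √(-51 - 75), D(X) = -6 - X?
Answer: 0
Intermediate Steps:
s = 3*I*√14 (s = √(-126) = 3*I*√14 ≈ 11.225*I)
D(-6)*(s + 52) = (-6 - 1*(-6))*(3*I*√14 + 52) = (-6 + 6)*(52 + 3*I*√14) = 0*(52 + 3*I*√14) = 0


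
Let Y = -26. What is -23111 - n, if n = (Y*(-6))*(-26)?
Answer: -19055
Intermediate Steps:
n = -4056 (n = -26*(-6)*(-26) = 156*(-26) = -4056)
-23111 - n = -23111 - 1*(-4056) = -23111 + 4056 = -19055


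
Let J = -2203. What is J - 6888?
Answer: -9091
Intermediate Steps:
J - 6888 = -2203 - 6888 = -9091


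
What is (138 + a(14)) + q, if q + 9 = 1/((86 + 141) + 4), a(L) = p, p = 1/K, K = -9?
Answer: 89323/693 ≈ 128.89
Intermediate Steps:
p = -⅑ (p = 1/(-9) = -⅑ ≈ -0.11111)
a(L) = -⅑
q = -2078/231 (q = -9 + 1/((86 + 141) + 4) = -9 + 1/(227 + 4) = -9 + 1/231 = -2078/231 ≈ -8.9957)
(138 + a(14)) + q = (138 - ⅑) - 2078/231 = 1241/9 - 2078/231 = 89323/693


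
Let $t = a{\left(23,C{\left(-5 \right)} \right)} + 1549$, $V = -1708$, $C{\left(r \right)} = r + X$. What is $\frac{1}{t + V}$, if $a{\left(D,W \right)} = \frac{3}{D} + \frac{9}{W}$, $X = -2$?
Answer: $- \frac{161}{25785} \approx -0.0062439$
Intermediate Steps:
$C{\left(r \right)} = -2 + r$ ($C{\left(r \right)} = r - 2 = -2 + r$)
$t = \frac{249203}{161}$ ($t = \left(\frac{3}{23} + \frac{9}{-2 - 5}\right) + 1549 = \left(3 \cdot \frac{1}{23} + \frac{9}{-7}\right) + 1549 = \left(\frac{3}{23} + 9 \left(- \frac{1}{7}\right)\right) + 1549 = \left(\frac{3}{23} - \frac{9}{7}\right) + 1549 = - \frac{186}{161} + 1549 = \frac{249203}{161} \approx 1547.8$)
$\frac{1}{t + V} = \frac{1}{\frac{249203}{161} - 1708} = \frac{1}{- \frac{25785}{161}} = - \frac{161}{25785}$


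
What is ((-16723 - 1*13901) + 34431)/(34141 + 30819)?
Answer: 3807/64960 ≈ 0.058605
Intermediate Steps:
((-16723 - 1*13901) + 34431)/(34141 + 30819) = ((-16723 - 13901) + 34431)/64960 = (-30624 + 34431)*(1/64960) = 3807*(1/64960) = 3807/64960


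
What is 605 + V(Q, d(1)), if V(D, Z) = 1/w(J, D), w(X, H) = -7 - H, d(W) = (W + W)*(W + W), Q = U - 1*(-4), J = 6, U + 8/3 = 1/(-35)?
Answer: 527455/872 ≈ 604.88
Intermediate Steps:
U = -283/105 (U = -8/3 + 1/(-35) = -8/3 - 1/35 = -283/105 ≈ -2.6952)
Q = 137/105 (Q = -283/105 - 1*(-4) = -283/105 + 4 = 137/105 ≈ 1.3048)
d(W) = 4*W² (d(W) = (2*W)*(2*W) = 4*W²)
V(D, Z) = 1/(-7 - D)
605 + V(Q, d(1)) = 605 - 1/(7 + 137/105) = 605 - 1/872/105 = 605 - 1*105/872 = 605 - 105/872 = 527455/872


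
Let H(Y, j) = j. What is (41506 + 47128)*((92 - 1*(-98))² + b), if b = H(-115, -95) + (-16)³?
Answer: 2828222306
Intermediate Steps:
b = -4191 (b = -95 + (-16)³ = -95 - 4096 = -4191)
(41506 + 47128)*((92 - 1*(-98))² + b) = (41506 + 47128)*((92 - 1*(-98))² - 4191) = 88634*((92 + 98)² - 4191) = 88634*(190² - 4191) = 88634*(36100 - 4191) = 88634*31909 = 2828222306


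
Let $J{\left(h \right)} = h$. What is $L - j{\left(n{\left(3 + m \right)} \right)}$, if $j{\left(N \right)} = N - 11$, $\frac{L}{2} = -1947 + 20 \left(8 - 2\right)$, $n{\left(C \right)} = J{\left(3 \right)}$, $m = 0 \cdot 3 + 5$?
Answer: $-3646$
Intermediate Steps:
$m = 5$ ($m = 0 + 5 = 5$)
$n{\left(C \right)} = 3$
$L = -3654$ ($L = 2 \left(-1947 + 20 \left(8 - 2\right)\right) = 2 \left(-1947 + 20 \cdot 6\right) = 2 \left(-1947 + 120\right) = 2 \left(-1827\right) = -3654$)
$j{\left(N \right)} = -11 + N$ ($j{\left(N \right)} = N - 11 = -11 + N$)
$L - j{\left(n{\left(3 + m \right)} \right)} = -3654 - \left(-11 + 3\right) = -3654 - -8 = -3654 + 8 = -3646$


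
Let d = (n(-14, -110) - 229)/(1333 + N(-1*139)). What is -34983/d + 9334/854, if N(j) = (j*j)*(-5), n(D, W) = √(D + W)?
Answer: 13*(-109472876293*I + 718*√31)/(427*(2*√31 + 229*I)) ≈ -1.452e+7 - 7.0605e+5*I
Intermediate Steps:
N(j) = -5*j² (N(j) = j²*(-5) = -5*j²)
d = 229/95272 - I*√31/47636 (d = (√(-14 - 110) - 229)/(1333 - 5*(-1*139)²) = (√(-124) - 229)/(1333 - 5*(-139)²) = (2*I*√31 - 229)/(1333 - 5*19321) = (-229 + 2*I*√31)/(1333 - 96605) = (-229 + 2*I*√31)/(-95272) = (-229 + 2*I*√31)*(-1/95272) = 229/95272 - I*√31/47636 ≈ 0.0024036 - 0.00011688*I)
-34983/d + 9334/854 = -34983/(229/95272 - I*√31/47636) + 9334/854 = -34983/(229/95272 - I*√31/47636) + 9334*(1/854) = -34983/(229/95272 - I*√31/47636) + 4667/427 = 4667/427 - 34983/(229/95272 - I*√31/47636)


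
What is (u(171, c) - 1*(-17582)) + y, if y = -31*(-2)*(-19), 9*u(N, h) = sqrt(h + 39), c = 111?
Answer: 16404 + 5*sqrt(6)/9 ≈ 16405.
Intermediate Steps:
u(N, h) = sqrt(39 + h)/9 (u(N, h) = sqrt(h + 39)/9 = sqrt(39 + h)/9)
y = -1178 (y = 62*(-19) = -1178)
(u(171, c) - 1*(-17582)) + y = (sqrt(39 + 111)/9 - 1*(-17582)) - 1178 = (sqrt(150)/9 + 17582) - 1178 = ((5*sqrt(6))/9 + 17582) - 1178 = (5*sqrt(6)/9 + 17582) - 1178 = (17582 + 5*sqrt(6)/9) - 1178 = 16404 + 5*sqrt(6)/9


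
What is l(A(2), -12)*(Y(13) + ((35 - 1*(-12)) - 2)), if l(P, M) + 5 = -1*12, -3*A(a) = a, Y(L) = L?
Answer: -986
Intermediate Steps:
A(a) = -a/3
l(P, M) = -17 (l(P, M) = -5 - 1*12 = -5 - 12 = -17)
l(A(2), -12)*(Y(13) + ((35 - 1*(-12)) - 2)) = -17*(13 + ((35 - 1*(-12)) - 2)) = -17*(13 + ((35 + 12) - 2)) = -17*(13 + (47 - 2)) = -17*(13 + 45) = -17*58 = -986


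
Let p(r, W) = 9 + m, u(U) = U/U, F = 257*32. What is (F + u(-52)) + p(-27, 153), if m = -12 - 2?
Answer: 8220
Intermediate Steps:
F = 8224
u(U) = 1
m = -14
p(r, W) = -5 (p(r, W) = 9 - 14 = -5)
(F + u(-52)) + p(-27, 153) = (8224 + 1) - 5 = 8225 - 5 = 8220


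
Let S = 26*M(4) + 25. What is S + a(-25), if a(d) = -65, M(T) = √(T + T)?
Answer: -40 + 52*√2 ≈ 33.539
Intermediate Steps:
M(T) = √2*√T (M(T) = √(2*T) = √2*√T)
S = 25 + 52*√2 (S = 26*(√2*√4) + 25 = 26*(√2*2) + 25 = 26*(2*√2) + 25 = 52*√2 + 25 = 25 + 52*√2 ≈ 98.539)
S + a(-25) = (25 + 52*√2) - 65 = -40 + 52*√2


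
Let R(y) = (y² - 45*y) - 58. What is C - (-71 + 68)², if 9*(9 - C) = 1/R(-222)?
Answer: -1/532944 ≈ -1.8764e-6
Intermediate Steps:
R(y) = -58 + y² - 45*y
C = 4796495/532944 (C = 9 - 1/(9*(-58 + (-222)² - 45*(-222))) = 9 - 1/(9*(-58 + 49284 + 9990)) = 9 - ⅑/59216 = 9 - ⅑*1/59216 = 9 - 1/532944 = 4796495/532944 ≈ 9.0000)
C - (-71 + 68)² = 4796495/532944 - (-71 + 68)² = 4796495/532944 - 1*(-3)² = 4796495/532944 - 1*9 = 4796495/532944 - 9 = -1/532944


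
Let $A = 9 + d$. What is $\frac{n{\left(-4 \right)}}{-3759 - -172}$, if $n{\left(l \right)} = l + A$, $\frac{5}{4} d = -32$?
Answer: $\frac{103}{17935} \approx 0.005743$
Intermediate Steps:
$d = - \frac{128}{5}$ ($d = \frac{4}{5} \left(-32\right) = - \frac{128}{5} \approx -25.6$)
$A = - \frac{83}{5}$ ($A = 9 - \frac{128}{5} = - \frac{83}{5} \approx -16.6$)
$n{\left(l \right)} = - \frac{83}{5} + l$ ($n{\left(l \right)} = l - \frac{83}{5} = - \frac{83}{5} + l$)
$\frac{n{\left(-4 \right)}}{-3759 - -172} = \frac{- \frac{83}{5} - 4}{-3759 - -172} = - \frac{103}{5 \left(-3759 + 172\right)} = - \frac{103}{5 \left(-3587\right)} = \left(- \frac{103}{5}\right) \left(- \frac{1}{3587}\right) = \frac{103}{17935}$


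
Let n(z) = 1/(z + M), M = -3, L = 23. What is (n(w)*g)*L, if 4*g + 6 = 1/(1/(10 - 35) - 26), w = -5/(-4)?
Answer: 90413/4557 ≈ 19.840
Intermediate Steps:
w = 5/4 (w = -5*(-1/4) = 5/4 ≈ 1.2500)
n(z) = 1/(-3 + z) (n(z) = 1/(z - 3) = 1/(-3 + z))
g = -3931/2604 (g = -3/2 + 1/(4*(1/(10 - 35) - 26)) = -3/2 + 1/(4*(1/(-25) - 26)) = -3/2 + 1/(4*(-1/25 - 26)) = -3/2 + 1/(4*(-651/25)) = -3/2 + (1/4)*(-25/651) = -3/2 - 25/2604 = -3931/2604 ≈ -1.5096)
(n(w)*g)*L = (-3931/2604/(-3 + 5/4))*23 = (-3931/2604/(-7/4))*23 = -4/7*(-3931/2604)*23 = (3931/4557)*23 = 90413/4557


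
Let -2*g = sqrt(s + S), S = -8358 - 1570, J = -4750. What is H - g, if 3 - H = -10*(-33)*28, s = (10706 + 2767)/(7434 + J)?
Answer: -9237 + I*sqrt(17870930209)/2684 ≈ -9237.0 + 49.807*I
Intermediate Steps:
S = -9928
s = 13473/2684 (s = (10706 + 2767)/(7434 - 4750) = 13473/2684 ≈ 5.0197)
H = -9237 (H = 3 - (-10*(-33))*28 = 3 - 330*28 = 3 - 1*9240 = 3 - 9240 = -9237)
g = -I*sqrt(17870930209)/2684 (g = -sqrt(13473/2684 - 9928)/2 = -I*sqrt(17870930209)/2684 ≈ -49.807*I)
H - g = -9237 - (-1)*I*sqrt(17870930209)/2684 = -9237 + I*sqrt(17870930209)/2684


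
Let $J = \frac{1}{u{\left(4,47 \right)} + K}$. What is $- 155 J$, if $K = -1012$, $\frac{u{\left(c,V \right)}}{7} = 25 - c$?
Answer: $\frac{31}{173} \approx 0.17919$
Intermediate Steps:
$u{\left(c,V \right)} = 175 - 7 c$ ($u{\left(c,V \right)} = 7 \left(25 - c\right) = 175 - 7 c$)
$J = - \frac{1}{865}$ ($J = \frac{1}{\left(175 - 28\right) - 1012} = \frac{1}{147 - 1012} = \frac{1}{-865} = - \frac{1}{865} \approx -0.0011561$)
$- 155 J = \left(-155\right) \left(- \frac{1}{865}\right) = \frac{31}{173}$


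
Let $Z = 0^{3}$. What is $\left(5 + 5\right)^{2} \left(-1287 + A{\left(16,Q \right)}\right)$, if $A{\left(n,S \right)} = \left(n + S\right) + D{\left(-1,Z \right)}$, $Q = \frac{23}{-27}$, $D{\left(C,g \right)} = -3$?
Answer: $- \frac{3442100}{27} \approx -1.2749 \cdot 10^{5}$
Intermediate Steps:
$Z = 0$
$Q = - \frac{23}{27}$ ($Q = 23 \left(- \frac{1}{27}\right) = - \frac{23}{27} \approx -0.85185$)
$A{\left(n,S \right)} = -3 + S + n$ ($A{\left(n,S \right)} = \left(n + S\right) - 3 = \left(S + n\right) - 3 = -3 + S + n$)
$\left(5 + 5\right)^{2} \left(-1287 + A{\left(16,Q \right)}\right) = \left(5 + 5\right)^{2} \left(-1287 - - \frac{328}{27}\right) = 10^{2} \left(-1287 + \frac{328}{27}\right) = 100 \left(- \frac{34421}{27}\right) = - \frac{3442100}{27}$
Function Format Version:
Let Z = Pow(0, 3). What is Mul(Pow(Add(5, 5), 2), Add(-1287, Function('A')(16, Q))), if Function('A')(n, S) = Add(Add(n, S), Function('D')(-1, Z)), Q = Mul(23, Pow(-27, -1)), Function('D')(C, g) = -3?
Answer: Rational(-3442100, 27) ≈ -1.2749e+5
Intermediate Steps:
Z = 0
Q = Rational(-23, 27) (Q = Mul(23, Rational(-1, 27)) = Rational(-23, 27) ≈ -0.85185)
Function('A')(n, S) = Add(-3, S, n) (Function('A')(n, S) = Add(Add(n, S), -3) = Add(Add(S, n), -3) = Add(-3, S, n))
Mul(Pow(Add(5, 5), 2), Add(-1287, Function('A')(16, Q))) = Mul(Pow(Add(5, 5), 2), Add(-1287, Add(-3, Rational(-23, 27), 16))) = Mul(Pow(10, 2), Add(-1287, Rational(328, 27))) = Mul(100, Rational(-34421, 27)) = Rational(-3442100, 27)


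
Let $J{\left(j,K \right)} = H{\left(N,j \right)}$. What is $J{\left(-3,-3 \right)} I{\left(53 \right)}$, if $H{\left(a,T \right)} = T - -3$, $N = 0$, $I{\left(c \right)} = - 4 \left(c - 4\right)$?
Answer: $0$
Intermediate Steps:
$I{\left(c \right)} = 16 - 4 c$ ($I{\left(c \right)} = - 4 \left(-4 + c\right) = 16 - 4 c$)
$H{\left(a,T \right)} = 3 + T$ ($H{\left(a,T \right)} = T + 3 = 3 + T$)
$J{\left(j,K \right)} = 3 + j$
$J{\left(-3,-3 \right)} I{\left(53 \right)} = \left(3 - 3\right) \left(16 - 212\right) = 0 \left(16 - 212\right) = 0 \left(-196\right) = 0$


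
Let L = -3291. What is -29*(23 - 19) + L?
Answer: -3407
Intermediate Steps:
-29*(23 - 19) + L = -29*(23 - 19) - 3291 = -29*4 - 3291 = -116 - 3291 = -3407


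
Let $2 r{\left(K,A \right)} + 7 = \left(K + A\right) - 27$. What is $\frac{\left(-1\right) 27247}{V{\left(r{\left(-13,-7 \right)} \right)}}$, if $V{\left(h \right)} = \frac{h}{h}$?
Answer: $-27247$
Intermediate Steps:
$r{\left(K,A \right)} = -17 + \frac{A}{2} + \frac{K}{2}$ ($r{\left(K,A \right)} = - \frac{7}{2} + \frac{\left(K + A\right) - 27}{2} = - \frac{7}{2} + \frac{\left(A + K\right) - 27}{2} = - \frac{7}{2} + \frac{-27 + A + K}{2} = - \frac{7}{2} + \left(- \frac{27}{2} + \frac{A}{2} + \frac{K}{2}\right) = -17 + \frac{A}{2} + \frac{K}{2}$)
$V{\left(h \right)} = 1$
$\frac{\left(-1\right) 27247}{V{\left(r{\left(-13,-7 \right)} \right)}} = \frac{\left(-1\right) 27247}{1} = \left(-27247\right) 1 = -27247$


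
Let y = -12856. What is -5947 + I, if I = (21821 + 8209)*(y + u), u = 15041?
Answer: 65609603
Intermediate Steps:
I = 65615550 (I = (21821 + 8209)*(-12856 + 15041) = 30030*2185 = 65615550)
-5947 + I = -5947 + 65615550 = 65609603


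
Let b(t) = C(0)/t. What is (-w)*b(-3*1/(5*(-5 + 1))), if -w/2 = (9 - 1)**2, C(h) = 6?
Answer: 5120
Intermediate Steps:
w = -128 (w = -2*(9 - 1)**2 = -2*8**2 = -2*64 = -128)
b(t) = 6/t
(-w)*b(-3*1/(5*(-5 + 1))) = (-1*(-128))*(6/((-3*1/(5*(-5 + 1))))) = 128*(6/((-3/(-4*(-1)*(-5))))) = 128*(6/((-3/(4*(-5))))) = 128*(6/((-3/(-20)))) = 128*(6/((-3*(-1/20)))) = 128*(6/(3/20)) = 128*(6*(20/3)) = 128*40 = 5120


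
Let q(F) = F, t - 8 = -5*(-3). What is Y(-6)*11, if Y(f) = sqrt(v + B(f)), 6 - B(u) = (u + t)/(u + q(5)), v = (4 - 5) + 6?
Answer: 22*sqrt(7) ≈ 58.207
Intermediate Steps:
t = 23 (t = 8 - 5*(-3) = 8 + 15 = 23)
v = 5 (v = -1 + 6 = 5)
B(u) = 6 - (23 + u)/(5 + u) (B(u) = 6 - (u + 23)/(u + 5) = 6 - (23 + u)/(5 + u))
Y(f) = sqrt(5 + (7 + 5*f)/(5 + f))
Y(-6)*11 = (sqrt(2)*sqrt((16 + 5*(-6))/(5 - 6)))*11 = (sqrt(2)*sqrt((16 - 30)/(-1)))*11 = (sqrt(2)*sqrt(-1*(-14)))*11 = (sqrt(2)*sqrt(14))*11 = (2*sqrt(7))*11 = 22*sqrt(7)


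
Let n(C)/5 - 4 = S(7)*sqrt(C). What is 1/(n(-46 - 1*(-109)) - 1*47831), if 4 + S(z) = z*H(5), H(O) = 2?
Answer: -15937/761911407 - 50*sqrt(7)/761911407 ≈ -2.1091e-5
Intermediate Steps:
S(z) = -4 + 2*z (S(z) = -4 + z*2 = -4 + 2*z)
n(C) = 20 + 50*sqrt(C) (n(C) = 20 + 5*((-4 + 2*7)*sqrt(C)) = 20 + 5*((-4 + 14)*sqrt(C)) = 20 + 5*(10*sqrt(C)) = 20 + 50*sqrt(C))
1/(n(-46 - 1*(-109)) - 1*47831) = 1/((20 + 50*sqrt(-46 - 1*(-109))) - 1*47831) = 1/((20 + 50*sqrt(-46 + 109)) - 47831) = 1/((20 + 50*sqrt(63)) - 47831) = 1/((20 + 50*(3*sqrt(7))) - 47831) = 1/((20 + 150*sqrt(7)) - 47831) = 1/(-47811 + 150*sqrt(7))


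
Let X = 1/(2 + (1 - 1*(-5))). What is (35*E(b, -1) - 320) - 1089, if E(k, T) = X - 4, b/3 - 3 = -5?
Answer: -12357/8 ≈ -1544.6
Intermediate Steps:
b = -6 (b = 9 + 3*(-5) = 9 - 15 = -6)
X = ⅛ (X = 1/(2 + (1 + 5)) = 1/(2 + 6) = 1/8 = ⅛ ≈ 0.12500)
E(k, T) = -31/8 (E(k, T) = ⅛ - 4 = -31/8)
(35*E(b, -1) - 320) - 1089 = (35*(-31/8) - 320) - 1089 = (-1085/8 - 320) - 1089 = -3645/8 - 1089 = -12357/8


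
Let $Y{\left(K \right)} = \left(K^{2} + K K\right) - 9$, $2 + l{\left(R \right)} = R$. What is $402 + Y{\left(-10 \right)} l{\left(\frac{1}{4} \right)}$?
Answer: $\frac{271}{4} \approx 67.75$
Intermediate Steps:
$l{\left(R \right)} = -2 + R$
$Y{\left(K \right)} = -9 + 2 K^{2}$ ($Y{\left(K \right)} = \left(K^{2} + K^{2}\right) - 9 = 2 K^{2} - 9 = -9 + 2 K^{2}$)
$402 + Y{\left(-10 \right)} l{\left(\frac{1}{4} \right)} = 402 + \left(-9 + 2 \left(-10\right)^{2}\right) \left(-2 + \frac{1}{4}\right) = 402 + \left(-9 + 2 \cdot 100\right) \left(-2 + \frac{1}{4}\right) = 402 + \left(-9 + 200\right) \left(- \frac{7}{4}\right) = 402 + 191 \left(- \frac{7}{4}\right) = 402 - \frac{1337}{4} = \frac{271}{4}$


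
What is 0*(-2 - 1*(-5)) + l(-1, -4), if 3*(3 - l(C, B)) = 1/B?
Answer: 37/12 ≈ 3.0833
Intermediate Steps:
l(C, B) = 3 - 1/(3*B)
0*(-2 - 1*(-5)) + l(-1, -4) = 0*(-2 - 1*(-5)) + (3 - ⅓/(-4)) = 0*(-2 + 5) + (3 - ⅓*(-¼)) = 0*3 + (3 + 1/12) = 0 + 37/12 = 37/12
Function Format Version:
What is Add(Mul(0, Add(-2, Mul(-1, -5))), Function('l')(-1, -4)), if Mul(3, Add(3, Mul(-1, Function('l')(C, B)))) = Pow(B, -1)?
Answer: Rational(37, 12) ≈ 3.0833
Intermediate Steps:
Function('l')(C, B) = Add(3, Mul(Rational(-1, 3), Pow(B, -1)))
Add(Mul(0, Add(-2, Mul(-1, -5))), Function('l')(-1, -4)) = Add(Mul(0, Add(-2, Mul(-1, -5))), Add(3, Mul(Rational(-1, 3), Pow(-4, -1)))) = Add(Mul(0, Add(-2, 5)), Add(3, Mul(Rational(-1, 3), Rational(-1, 4)))) = Add(Mul(0, 3), Add(3, Rational(1, 12))) = Add(0, Rational(37, 12)) = Rational(37, 12)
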